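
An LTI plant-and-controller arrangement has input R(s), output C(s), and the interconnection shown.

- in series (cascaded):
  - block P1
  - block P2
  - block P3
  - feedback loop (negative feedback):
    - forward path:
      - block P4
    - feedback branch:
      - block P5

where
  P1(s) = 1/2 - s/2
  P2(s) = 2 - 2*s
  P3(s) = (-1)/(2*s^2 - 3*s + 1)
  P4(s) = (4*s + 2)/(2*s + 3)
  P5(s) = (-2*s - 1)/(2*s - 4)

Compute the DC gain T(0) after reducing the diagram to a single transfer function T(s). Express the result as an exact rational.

Reducing step by step:

[1] collapse the loop (P4 forward, P5 return) gives (-4*s^2 + 6*s + 4)/(2*s^2 + 5*s + 7)
[2] reduce the series chain P1, P2, P3, [P4/(1+P4*P5)] gives (4*s^3 - 10*s^2 + 2*s + 4)/(4*s^3 + 8*s^2 + 9*s - 7)
Evaluating the step-2 result (the overall T(s)) at s = 0 gives T(0) = 4/(-7) = -4/7.

Answer: -4/7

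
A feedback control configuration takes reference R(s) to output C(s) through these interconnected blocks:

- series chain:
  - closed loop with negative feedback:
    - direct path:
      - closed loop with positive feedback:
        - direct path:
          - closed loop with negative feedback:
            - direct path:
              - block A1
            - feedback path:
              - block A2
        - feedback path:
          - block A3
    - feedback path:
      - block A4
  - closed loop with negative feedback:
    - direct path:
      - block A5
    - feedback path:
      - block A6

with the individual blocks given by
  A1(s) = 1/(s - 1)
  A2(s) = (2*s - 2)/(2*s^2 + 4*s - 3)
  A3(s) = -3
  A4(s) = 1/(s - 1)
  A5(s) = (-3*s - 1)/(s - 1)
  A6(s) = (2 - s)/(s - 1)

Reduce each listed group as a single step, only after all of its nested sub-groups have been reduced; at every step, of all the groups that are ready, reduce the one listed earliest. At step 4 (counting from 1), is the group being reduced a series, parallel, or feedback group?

Reducing step by step:

Step 1 - apply the feedback formula to A1, A2
Step 2 - feedback reduction of [A1/(1+A1*A2)], A3
Step 3 - close the feedback loop around [[A1/(1+A1*A2)]/(1-[A1/(1+A1*A2)]*A3)], A4
Step 4 - close the feedback loop around A5, A6
Step 5 - series reduction of [[[A1/(1+A1*A2)]/(1-[A1/(1+A1*A2)]*A3)]/(1+[[A1/(1+A1*A2)]/(1-[A1/(1+A1*A2)]*A3)]*A4)], [A5/(1+A5*A6)]
So the answer for step 4 is feedback.

Answer: feedback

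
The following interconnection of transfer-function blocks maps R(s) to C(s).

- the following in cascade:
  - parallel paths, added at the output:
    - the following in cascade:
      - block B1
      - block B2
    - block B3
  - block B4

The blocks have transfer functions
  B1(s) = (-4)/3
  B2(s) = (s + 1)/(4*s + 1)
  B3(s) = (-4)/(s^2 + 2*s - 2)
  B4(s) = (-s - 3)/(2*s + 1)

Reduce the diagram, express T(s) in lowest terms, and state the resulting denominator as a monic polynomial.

Step 1. series reduction of B1, B2, giving (-4*s - 4)/(12*s + 3)
Step 2. add (B1*B2), B3 (parallel), giving (-4*s^3 - 12*s^2 - 48*s - 4)/(12*s^3 + 27*s^2 - 18*s - 6)
Step 3. reduce the series chain ((B1*B2)+B3), B4, giving (4*s^4 + 24*s^3 + 84*s^2 + 148*s + 12)/(24*s^4 + 66*s^3 - 9*s^2 - 30*s - 6)
No further cancellation is possible in the step-3 result, so that is T(s). Its denominator becomes monic after dividing by the leading coefficient 24.

Final answer: s^4 + 11*s^3/4 - 3*s^2/8 - 5*s/4 - 1/4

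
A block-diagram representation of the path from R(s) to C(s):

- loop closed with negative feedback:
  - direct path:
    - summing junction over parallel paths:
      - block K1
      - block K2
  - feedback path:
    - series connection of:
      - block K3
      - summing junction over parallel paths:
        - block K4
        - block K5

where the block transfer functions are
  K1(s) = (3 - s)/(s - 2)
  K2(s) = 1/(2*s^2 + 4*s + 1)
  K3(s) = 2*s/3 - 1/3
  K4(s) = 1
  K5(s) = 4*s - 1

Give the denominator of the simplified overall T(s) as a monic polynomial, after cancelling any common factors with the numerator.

First reduce the diagram to T(s).

Step 1: sum the parallel branches K1, K2, giving (-2*s^3 + 2*s^2 + 12*s + 1)/(2*s^3 - 7*s - 2)
Step 2: parallel reduction of K4, K5, giving 4*s
Step 3: combine K3, (K4+K5) in series, giving 8*s^2/3 - 4*s/3
Step 4: feedback reduction of (K1+K2), (K3*(K4+K5)), giving (6*s^3 - 6*s^2 - 36*s - 3)/(16*s^5 - 24*s^4 - 94*s^3 + 40*s^2 + 25*s + 6)
The result of step 4 is T(s) in lowest terms. Its denominator has leading coefficient 16; dividing the denominator through by 16 makes it monic.

Answer: s^5 - 3*s^4/2 - 47*s^3/8 + 5*s^2/2 + 25*s/16 + 3/8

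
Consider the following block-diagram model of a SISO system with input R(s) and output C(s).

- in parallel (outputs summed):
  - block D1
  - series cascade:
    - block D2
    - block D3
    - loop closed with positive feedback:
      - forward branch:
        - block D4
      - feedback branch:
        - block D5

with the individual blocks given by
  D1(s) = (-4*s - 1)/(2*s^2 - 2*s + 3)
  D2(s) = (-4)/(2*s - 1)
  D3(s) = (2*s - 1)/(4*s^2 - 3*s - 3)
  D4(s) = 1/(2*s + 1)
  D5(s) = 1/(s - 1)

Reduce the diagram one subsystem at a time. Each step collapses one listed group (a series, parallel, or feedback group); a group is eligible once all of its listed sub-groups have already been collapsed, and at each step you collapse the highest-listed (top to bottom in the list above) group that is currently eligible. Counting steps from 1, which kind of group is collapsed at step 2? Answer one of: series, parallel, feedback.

The answer is series.

Reasoning:
[1] close the feedback loop around D4, D5
[2] cascade D2, D3, [D4/(1-D4*D5)]
[3] reduce the parallel group D1, (D2*D3*[D4/(1-D4*D5)])
So the answer for step 2 is series.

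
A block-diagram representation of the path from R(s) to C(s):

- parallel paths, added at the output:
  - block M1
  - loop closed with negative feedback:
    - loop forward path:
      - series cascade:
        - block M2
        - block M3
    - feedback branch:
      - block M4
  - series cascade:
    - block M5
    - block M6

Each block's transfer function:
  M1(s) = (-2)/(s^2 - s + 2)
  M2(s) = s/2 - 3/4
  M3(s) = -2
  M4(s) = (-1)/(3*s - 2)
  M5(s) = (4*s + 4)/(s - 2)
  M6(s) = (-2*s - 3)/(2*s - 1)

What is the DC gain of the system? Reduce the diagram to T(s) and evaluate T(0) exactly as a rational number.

Step 1. combine M2, M3 in series, giving 3/2 - s
Step 2. close the feedback loop around (M2*M3), M4, giving (-6*s^2 + 13*s - 6)/(8*s - 7)
Step 3. reduce the series chain M5, M6, giving (-8*s^2 - 20*s - 12)/(2*s^2 - 5*s + 2)
Step 4. combine M1, [(M2*M3)/(1+(M2*M3)*M4)], (M5*M6) in parallel, giving (-12*s^6 + 4*s^5 - 209*s^4 + 245*s^3 - 306*s^2 + 26*s + 172)/(16*s^5 - 70*s^4 + 137*s^3 - 173*s^2 + 116*s - 28)
The step-4 result is T(s). Setting s = 0: T(0) = 172/(-28) = -43/7.

Hence the answer: -43/7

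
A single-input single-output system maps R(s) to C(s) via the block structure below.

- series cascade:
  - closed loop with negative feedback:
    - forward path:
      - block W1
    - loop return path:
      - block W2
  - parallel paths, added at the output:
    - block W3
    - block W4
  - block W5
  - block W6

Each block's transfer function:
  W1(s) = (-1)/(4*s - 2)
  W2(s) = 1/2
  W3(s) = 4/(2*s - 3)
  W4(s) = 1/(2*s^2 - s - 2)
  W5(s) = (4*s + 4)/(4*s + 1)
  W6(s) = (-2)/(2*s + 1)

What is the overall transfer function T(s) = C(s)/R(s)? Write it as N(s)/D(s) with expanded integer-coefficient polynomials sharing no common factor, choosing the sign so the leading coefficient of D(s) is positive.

Step 1: collapse the loop (W1 forward, W2 return) = (-2)/(8*s - 5)
Step 2: add W3, W4 (parallel) = (8*s^2 - 2*s - 11)/(4*s^3 - 8*s^2 - s + 6)
Step 3: reduce the series chain [W1/(1+W1*W2)], (W3+W4), W5, W6, giving the overall T(s)

Final answer: (128*s^3 + 96*s^2 - 208*s - 176)/(256*s^6 - 480*s^5 - 216*s^4 + 532*s^3 + 110*s^2 - 127*s - 30)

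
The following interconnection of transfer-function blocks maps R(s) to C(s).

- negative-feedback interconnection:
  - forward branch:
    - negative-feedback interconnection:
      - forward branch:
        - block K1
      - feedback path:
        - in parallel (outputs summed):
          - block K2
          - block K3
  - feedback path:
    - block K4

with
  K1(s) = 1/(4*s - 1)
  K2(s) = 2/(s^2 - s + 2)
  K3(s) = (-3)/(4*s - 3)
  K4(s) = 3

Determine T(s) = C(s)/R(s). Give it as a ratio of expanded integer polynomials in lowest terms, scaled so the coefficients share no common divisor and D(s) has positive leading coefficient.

The answer is (4*s^3 - 7*s^2 + 11*s - 6)/(16*s^4 - 20*s^3 + 27*s^2 + 9*s - 24).

Reasoning:
1. combine K2, K3 in parallel; result (-3*s^2 + 11*s - 12)/(4*s^3 - 7*s^2 + 11*s - 6)
2. close the feedback loop around K1, (K2+K3); result (4*s^3 - 7*s^2 + 11*s - 6)/(16*s^4 - 32*s^3 + 48*s^2 - 24*s - 6)
3. collapse the loop ([K1/(1+K1*(K2+K3))] forward, K4 return): this yields T(s), and no further normalization is needed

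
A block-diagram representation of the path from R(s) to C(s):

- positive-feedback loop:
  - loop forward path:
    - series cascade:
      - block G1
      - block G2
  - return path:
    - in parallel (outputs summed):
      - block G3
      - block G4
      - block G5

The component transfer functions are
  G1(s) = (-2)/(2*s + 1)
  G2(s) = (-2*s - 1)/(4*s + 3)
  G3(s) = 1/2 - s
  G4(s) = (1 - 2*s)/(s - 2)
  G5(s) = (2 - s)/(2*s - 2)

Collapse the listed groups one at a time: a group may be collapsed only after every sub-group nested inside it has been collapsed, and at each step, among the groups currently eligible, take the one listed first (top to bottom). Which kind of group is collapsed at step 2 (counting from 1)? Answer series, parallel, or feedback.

Step 1. combine G1, G2 in series
Step 2. add G3, G4, G5 (parallel)
Step 3. feedback reduction of (G1*G2), (G3+G4+G5)
The group at step 2 is a parallel group.

Final answer: parallel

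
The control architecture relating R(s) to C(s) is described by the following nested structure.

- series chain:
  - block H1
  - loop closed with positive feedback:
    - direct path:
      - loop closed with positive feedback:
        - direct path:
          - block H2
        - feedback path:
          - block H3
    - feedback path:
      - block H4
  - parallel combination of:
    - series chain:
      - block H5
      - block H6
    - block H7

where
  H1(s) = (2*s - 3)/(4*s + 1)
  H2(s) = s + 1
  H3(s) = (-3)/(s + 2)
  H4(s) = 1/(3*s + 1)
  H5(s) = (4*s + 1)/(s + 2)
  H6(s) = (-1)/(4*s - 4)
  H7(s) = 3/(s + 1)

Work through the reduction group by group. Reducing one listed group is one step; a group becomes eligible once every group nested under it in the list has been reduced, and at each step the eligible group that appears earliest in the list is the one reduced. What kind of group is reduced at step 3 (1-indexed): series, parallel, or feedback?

The answer is series.

Reasoning:
(1) feedback reduction of H2, H3
(2) close the feedback loop around [H2/(1-H2*H3)], H4
(3) cascade H5, H6
(4) combine (H5*H6), H7 in parallel
(5) reduce the series chain H1, [[H2/(1-H2*H3)]/(1-[H2/(1-H2*H3)]*H4)], ((H5*H6)+H7)
At step 3 the group reduced is series.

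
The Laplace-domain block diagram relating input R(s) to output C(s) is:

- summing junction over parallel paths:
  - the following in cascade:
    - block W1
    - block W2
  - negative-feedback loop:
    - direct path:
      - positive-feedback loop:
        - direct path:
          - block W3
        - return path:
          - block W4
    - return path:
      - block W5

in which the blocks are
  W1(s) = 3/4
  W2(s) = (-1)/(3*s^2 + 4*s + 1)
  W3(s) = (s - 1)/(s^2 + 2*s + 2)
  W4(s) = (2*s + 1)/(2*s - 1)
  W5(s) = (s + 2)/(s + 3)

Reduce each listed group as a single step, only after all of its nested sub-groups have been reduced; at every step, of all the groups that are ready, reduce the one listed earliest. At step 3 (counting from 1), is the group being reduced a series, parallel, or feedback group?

[1] reduce the series chain W1, W2
[2] close the feedback loop around W3, W4
[3] collapse the loop ([W3/(1-W3*W4)] forward, W5 return)
[4] add (W1*W2), [[W3/(1-W3*W4)]/(1+[W3/(1-W3*W4)]*W5)] (parallel)
Step 3: feedback.

Hence the answer: feedback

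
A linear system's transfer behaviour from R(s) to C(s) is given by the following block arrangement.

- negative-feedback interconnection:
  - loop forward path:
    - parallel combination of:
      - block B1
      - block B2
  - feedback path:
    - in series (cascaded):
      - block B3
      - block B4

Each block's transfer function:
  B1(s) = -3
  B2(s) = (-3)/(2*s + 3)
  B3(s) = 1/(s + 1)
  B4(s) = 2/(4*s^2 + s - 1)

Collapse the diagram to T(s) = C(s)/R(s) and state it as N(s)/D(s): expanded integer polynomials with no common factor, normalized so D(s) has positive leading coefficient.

Step 1. sum the parallel branches B1, B2 = (-6*s - 12)/(2*s + 3)
Step 2. cascade B3, B4 = 2/(4*s^3 + 5*s^2 - 1)
Step 3. collapse the loop ((B1+B2) forward, (B3*B4) return), which is the overall transfer function T(s) = C(s)/R(s) in lowest terms

Hence the answer: (-24*s^4 - 78*s^3 - 60*s^2 + 6*s + 12)/(8*s^4 + 22*s^3 + 15*s^2 - 14*s - 27)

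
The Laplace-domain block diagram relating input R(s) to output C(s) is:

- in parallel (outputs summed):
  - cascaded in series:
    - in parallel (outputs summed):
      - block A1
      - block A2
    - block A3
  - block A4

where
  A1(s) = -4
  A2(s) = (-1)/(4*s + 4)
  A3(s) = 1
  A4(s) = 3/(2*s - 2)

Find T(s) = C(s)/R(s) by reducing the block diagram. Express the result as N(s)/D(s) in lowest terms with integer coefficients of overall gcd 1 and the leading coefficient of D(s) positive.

The answer is (-16*s^2 + 5*s + 23)/(4*s^2 - 4).

Reasoning:
1. sum the parallel branches A1, A2: (-16*s - 17)/(4*s + 4)
2. cascade (A1+A2), A3: (-16*s - 17)/(4*s + 4)
3. sum the parallel branches ((A1+A2)*A3), A4 - this is the overall T(s), already in the required normalized form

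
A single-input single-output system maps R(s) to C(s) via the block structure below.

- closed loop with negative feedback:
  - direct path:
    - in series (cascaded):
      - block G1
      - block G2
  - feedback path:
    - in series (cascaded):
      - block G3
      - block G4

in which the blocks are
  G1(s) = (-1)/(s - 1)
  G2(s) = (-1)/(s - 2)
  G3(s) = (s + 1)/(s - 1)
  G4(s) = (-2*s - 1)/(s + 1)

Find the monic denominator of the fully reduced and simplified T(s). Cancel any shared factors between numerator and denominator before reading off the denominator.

1. combine G1, G2 in series gives 1/(s^2 - 3*s + 2)
2. reduce the series chain G3, G4 gives (-2*s - 1)/(s - 1)
3. feedback reduction of (G1*G2), (G3*G4) gives (s - 1)/(s^3 - 4*s^2 + 3*s - 3)
The result of step 3 is T(s) in lowest terms. Its denominator already has leading coefficient 1, so it is monic as it stands.

Final answer: s^3 - 4*s^2 + 3*s - 3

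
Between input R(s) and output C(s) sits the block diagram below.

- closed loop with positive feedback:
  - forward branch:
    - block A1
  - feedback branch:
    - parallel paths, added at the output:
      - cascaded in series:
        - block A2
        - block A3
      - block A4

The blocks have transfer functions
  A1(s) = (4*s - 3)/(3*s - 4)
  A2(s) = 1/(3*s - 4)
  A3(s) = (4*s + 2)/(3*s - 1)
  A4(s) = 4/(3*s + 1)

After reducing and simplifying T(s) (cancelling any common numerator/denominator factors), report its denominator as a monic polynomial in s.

The answer is s^4 - 136*s^3/27 + 479*s^2/81 - 22*s/9 + 38/81.

Reasoning:
(1) multiply A2, A3 (series); result (4*s + 2)/(9*s^2 - 15*s + 4)
(2) parallel reduction of (A2*A3), A4; result (48*s^2 - 50*s + 18)/(27*s^3 - 36*s^2 - 3*s + 4)
(3) collapse the loop (A1 forward, ((A2*A3)+A4) return); result (108*s^4 - 225*s^3 + 96*s^2 + 25*s - 12)/(81*s^4 - 408*s^3 + 479*s^2 - 198*s + 38)
That last expression is T(s), already simplified. Scaling its denominator by 1/81 (the reciprocal of the leading coefficient) yields the monic denominator.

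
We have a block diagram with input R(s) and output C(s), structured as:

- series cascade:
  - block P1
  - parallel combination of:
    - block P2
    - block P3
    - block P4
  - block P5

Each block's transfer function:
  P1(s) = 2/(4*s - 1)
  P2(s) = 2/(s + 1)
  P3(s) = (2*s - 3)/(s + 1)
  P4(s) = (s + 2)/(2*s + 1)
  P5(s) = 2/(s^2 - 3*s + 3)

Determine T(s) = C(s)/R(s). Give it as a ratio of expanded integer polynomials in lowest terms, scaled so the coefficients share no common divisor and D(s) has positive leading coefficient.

Reducing step by step:

(1) parallel reduction of P2, P3, P4 gives (5*s^2 + 3*s + 1)/(2*s^2 + 3*s + 1)
(2) reduce the series chain P1, (P2+P3+P4), P5 - this is the overall T(s), already in the required normalized form

Answer: (20*s^2 + 12*s + 4)/(8*s^5 - 14*s^4 - 5*s^3 + 26*s^2 + 6*s - 3)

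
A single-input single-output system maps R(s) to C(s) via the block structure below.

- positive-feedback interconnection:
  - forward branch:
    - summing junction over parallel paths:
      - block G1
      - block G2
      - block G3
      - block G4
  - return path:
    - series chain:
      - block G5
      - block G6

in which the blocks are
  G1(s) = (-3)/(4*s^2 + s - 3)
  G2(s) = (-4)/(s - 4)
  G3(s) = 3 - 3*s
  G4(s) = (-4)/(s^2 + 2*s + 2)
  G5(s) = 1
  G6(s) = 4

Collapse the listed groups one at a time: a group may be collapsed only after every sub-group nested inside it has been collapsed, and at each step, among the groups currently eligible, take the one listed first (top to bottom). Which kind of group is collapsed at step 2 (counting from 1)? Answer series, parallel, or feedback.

[1] add G1, G2, G3, G4 (parallel)
[2] reduce the series chain G5, G6
[3] close the feedback loop around (G1+G2+G3+G4), (G5*G6)
The group at step 2 is a series group.

Therefore the answer is series.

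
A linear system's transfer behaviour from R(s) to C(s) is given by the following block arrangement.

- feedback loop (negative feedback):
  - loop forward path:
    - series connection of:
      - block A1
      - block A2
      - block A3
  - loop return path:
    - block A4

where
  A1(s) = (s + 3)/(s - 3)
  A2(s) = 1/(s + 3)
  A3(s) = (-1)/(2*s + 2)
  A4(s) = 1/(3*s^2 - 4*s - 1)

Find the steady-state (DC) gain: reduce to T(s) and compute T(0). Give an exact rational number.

First reduce the diagram to T(s).

Step 1 - series reduction of A1, A2, A3: (-1)/(2*s^2 - 4*s - 6)
Step 2 - reduce the feedback loop with forward (A1*A2*A3) and return A4: (-3*s^2 + 4*s + 1)/(6*s^4 - 20*s^3 - 4*s^2 + 28*s + 5)
Evaluating the step-2 result (the overall T(s)) at s = 0 gives T(0) = 1/5.

Answer: 1/5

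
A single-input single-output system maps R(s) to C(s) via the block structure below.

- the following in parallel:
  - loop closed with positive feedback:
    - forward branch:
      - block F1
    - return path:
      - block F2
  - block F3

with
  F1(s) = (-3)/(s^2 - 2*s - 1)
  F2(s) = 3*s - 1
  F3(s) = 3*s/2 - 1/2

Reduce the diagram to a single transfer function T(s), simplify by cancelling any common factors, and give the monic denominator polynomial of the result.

[1] feedback reduction of F1, F2: (-3)/(s^2 + 7*s - 4)
[2] combine [F1/(1-F1*F2)], F3 in parallel: (3*s^3 + 20*s^2 - 19*s - 2)/(2*s^2 + 14*s - 8)
No further cancellation is possible in the step-2 result, so that is T(s). Its denominator becomes monic after dividing by the leading coefficient 2.

Therefore the answer is s^2 + 7*s - 4.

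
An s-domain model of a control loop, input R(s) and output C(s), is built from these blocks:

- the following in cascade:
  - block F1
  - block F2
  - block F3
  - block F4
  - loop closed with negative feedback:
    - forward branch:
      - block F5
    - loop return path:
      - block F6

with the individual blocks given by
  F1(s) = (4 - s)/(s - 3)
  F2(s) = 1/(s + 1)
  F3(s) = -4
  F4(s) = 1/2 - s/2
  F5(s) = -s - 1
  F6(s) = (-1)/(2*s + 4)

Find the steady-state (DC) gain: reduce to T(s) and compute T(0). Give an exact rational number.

[1] reduce the feedback loop with forward F5 and return F6 -> (-2*s^2 - 6*s - 4)/(3*s + 5)
[2] multiply F1, F2, F3, F4, [F5/(1+F5*F6)] (series) -> (4*s^3 - 12*s^2 - 24*s + 32)/(3*s^2 - 4*s - 15)
Step 2 gives the overall T(s). Then T(0) = 32/(-15) = -32/15.

Hence the answer: -32/15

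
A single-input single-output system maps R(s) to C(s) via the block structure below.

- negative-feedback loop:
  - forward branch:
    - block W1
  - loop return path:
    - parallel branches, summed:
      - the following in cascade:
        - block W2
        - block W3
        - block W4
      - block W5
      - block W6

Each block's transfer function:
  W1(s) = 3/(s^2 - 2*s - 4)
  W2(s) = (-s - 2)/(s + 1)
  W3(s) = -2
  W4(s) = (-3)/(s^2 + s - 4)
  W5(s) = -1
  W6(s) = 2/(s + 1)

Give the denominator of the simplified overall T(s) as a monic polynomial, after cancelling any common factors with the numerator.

Step 1: combine W2, W3, W4 in series: (-6*s - 12)/(s^3 + 2*s^2 - 3*s - 4)
Step 2: sum the parallel branches (W2*W3*W4), W5, W6: (-s^3 - s - 16)/(s^3 + 2*s^2 - 3*s - 4)
Step 3: collapse the loop (W1 forward, ((W2*W3*W4)+W5+W6) return): (3*s^3 + 6*s^2 - 9*s - 12)/(s^5 - 14*s^3 - 6*s^2 + 17*s - 32)
T(s) is the step-3 result (common factors already cancelled). Leading coefficient of the denominator: 1, so no rescaling is needed.

Hence the answer: s^5 - 14*s^3 - 6*s^2 + 17*s - 32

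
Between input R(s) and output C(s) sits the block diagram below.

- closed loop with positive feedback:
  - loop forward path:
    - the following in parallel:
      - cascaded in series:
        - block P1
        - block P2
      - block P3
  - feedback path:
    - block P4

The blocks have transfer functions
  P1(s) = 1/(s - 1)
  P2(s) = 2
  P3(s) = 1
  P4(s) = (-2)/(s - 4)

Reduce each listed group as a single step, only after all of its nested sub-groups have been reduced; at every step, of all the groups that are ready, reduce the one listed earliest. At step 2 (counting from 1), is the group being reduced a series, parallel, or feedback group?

Step 1: reduce the series chain P1, P2
Step 2: reduce the parallel group (P1*P2), P3
Step 3: close the feedback loop around ((P1*P2)+P3), P4
At step 2 the group reduced is parallel.

Answer: parallel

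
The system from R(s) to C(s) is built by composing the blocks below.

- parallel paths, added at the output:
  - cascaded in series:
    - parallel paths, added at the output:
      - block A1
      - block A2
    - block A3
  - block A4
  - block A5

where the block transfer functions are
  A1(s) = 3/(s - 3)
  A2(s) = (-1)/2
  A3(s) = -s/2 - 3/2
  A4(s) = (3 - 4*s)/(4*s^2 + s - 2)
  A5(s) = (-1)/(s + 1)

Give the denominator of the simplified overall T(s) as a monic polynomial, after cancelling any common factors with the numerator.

1. add A1, A2 (parallel) = (9 - s)/(2*s - 6)
2. multiply (A1+A2), A3 (series) = (s^2 - 6*s - 27)/(4*s - 12)
3. add ((A1+A2)*A3), A4, A5 (parallel) = (4*s^5 - 19*s^4 - 171*s^3 - 43*s^2 + 83*s - 6)/(16*s^4 - 28*s^3 - 64*s^2 + 4*s + 24)
Step 3 gives the fully reduced T(s), with no common factor left to cancel. The denominator's leading coefficient is 16, so divide each of its coefficients by 16 to get the monic form.

Hence the answer: s^4 - 7*s^3/4 - 4*s^2 + s/4 + 3/2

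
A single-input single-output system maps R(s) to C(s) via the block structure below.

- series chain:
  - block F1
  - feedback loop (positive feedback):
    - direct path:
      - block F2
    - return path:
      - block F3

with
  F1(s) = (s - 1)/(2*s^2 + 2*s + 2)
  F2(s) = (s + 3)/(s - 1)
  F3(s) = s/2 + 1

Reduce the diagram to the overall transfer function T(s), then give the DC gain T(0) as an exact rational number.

The answer is 3/8.

Reasoning:
Step 1: close the feedback loop around F2, F3, giving (-2*s - 6)/(s^2 + 3*s + 8)
Step 2: combine F1, [F2/(1-F2*F3)] in series, giving (-s^2 - 2*s + 3)/(s^4 + 4*s^3 + 12*s^2 + 11*s + 8)
Step 2 gives the overall T(s). Then T(0) = 3/8.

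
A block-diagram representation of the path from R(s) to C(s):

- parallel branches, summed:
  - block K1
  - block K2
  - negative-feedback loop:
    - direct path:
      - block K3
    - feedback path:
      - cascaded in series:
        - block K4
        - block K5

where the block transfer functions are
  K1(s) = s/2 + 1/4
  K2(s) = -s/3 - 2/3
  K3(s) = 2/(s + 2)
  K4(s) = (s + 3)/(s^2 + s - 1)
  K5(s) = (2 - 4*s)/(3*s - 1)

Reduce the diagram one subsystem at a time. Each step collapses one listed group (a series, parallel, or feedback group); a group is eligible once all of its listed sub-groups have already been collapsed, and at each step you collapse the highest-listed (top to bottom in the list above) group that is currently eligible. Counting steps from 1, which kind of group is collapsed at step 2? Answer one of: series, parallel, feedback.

The answer is feedback.

Reasoning:
(1) combine K4, K5 in series
(2) feedback reduction of K3, (K4*K5)
(3) reduce the parallel group K1, K2, [K3/(1+K3*(K4*K5))]
At step 2 the group reduced is feedback.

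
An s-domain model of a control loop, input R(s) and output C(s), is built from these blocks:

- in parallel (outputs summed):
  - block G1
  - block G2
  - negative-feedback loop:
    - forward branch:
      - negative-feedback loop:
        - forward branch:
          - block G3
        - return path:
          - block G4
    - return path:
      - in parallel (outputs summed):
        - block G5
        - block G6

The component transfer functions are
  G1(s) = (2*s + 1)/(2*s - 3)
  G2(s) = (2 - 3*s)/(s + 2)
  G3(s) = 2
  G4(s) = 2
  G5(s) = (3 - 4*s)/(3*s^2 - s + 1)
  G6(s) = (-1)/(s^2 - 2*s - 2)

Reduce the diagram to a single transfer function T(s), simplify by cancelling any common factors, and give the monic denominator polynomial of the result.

[1] close the feedback loop around G3, G4; result 2/5
[2] sum the parallel branches G5, G6; result (-4*s^3 + 8*s^2 + 3*s - 7)/(3*s^4 - 7*s^3 - 3*s^2 - 2)
[3] feedback reduction of [G3/(1+G3*G4)], (G5+G6); result (6*s^4 - 14*s^3 - 6*s^2 - 4)/(15*s^4 - 43*s^3 + s^2 + 6*s - 24)
[4] parallel reduction of G1, G2, [[G3/(1+G3*G4)]/(1+[G3/(1+G3*G4)]*(G5+G6))]; result (-48*s^6 + 420*s^5 - 900*s^4 + 244*s^3 + 228*s^2 - 460*s + 120)/(30*s^6 - 71*s^5 - 131*s^4 + 271*s^3 - 48*s^2 - 60*s + 144)
That last expression is T(s), already simplified. Scaling its denominator by 1/30 (the reciprocal of the leading coefficient) yields the monic denominator.

Hence the answer: s^6 - 71*s^5/30 - 131*s^4/30 + 271*s^3/30 - 8*s^2/5 - 2*s + 24/5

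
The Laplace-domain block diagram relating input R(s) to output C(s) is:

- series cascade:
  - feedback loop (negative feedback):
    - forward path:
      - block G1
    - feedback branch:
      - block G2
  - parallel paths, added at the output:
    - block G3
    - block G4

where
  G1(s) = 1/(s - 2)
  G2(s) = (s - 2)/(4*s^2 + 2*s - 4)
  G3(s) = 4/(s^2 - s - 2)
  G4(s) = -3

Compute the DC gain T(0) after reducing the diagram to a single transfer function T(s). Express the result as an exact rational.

Step 1 - collapse the loop (G1 forward, G2 return), giving (4*s^2 + 2*s - 4)/(4*s^3 - 6*s^2 - 7*s + 6)
Step 2 - combine G3, G4 in parallel, giving (-3*s^2 + 3*s + 10)/(s^2 - s - 2)
Step 3 - multiply [G1/(1+G1*G2)], (G3+G4) (series), giving (-12*s^4 + 6*s^3 + 58*s^2 + 8*s - 40)/(4*s^5 - 10*s^4 - 9*s^3 + 25*s^2 + 8*s - 12)
Step 3 gives the overall T(s). Then T(0) = -40/(-12) = 10/3.

Hence the answer: 10/3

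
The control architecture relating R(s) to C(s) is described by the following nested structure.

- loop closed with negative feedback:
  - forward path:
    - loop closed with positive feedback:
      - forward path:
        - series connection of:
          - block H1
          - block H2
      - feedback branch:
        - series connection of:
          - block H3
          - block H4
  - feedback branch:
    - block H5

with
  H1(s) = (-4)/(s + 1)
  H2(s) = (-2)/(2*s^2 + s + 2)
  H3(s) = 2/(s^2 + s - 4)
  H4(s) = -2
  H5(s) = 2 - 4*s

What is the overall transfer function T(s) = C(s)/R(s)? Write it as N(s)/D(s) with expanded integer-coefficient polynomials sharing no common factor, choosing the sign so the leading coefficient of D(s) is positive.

Step 1 - combine H1, H2 in series = 8/(2*s^3 + 3*s^2 + 3*s + 2)
Step 2 - cascade H3, H4 = (-4)/(s^2 + s - 4)
Step 3 - close the feedback loop around (H1*H2), (H3*H4) = (8*s^2 + 8*s - 32)/(2*s^5 + 5*s^4 - 2*s^3 - 7*s^2 - 10*s + 24)
Step 4 - reduce the feedback loop with forward [(H1*H2)/(1-(H1*H2)*(H3*H4))] and return H5 - this is the overall T(s), already in the required normalized form

Answer: (8*s^2 + 8*s - 32)/(2*s^5 + 5*s^4 - 34*s^3 - 23*s^2 + 134*s - 40)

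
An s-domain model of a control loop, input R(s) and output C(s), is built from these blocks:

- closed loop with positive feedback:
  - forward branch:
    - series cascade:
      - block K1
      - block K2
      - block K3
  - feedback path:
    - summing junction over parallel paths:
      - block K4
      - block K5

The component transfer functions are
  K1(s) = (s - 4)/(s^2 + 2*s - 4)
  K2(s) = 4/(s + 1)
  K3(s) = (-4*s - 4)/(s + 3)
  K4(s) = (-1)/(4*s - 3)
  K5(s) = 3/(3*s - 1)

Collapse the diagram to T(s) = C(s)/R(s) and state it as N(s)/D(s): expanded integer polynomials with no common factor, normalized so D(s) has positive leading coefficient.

Step 1: combine K1, K2, K3 in series gives (64 - 16*s)/(s^3 + 5*s^2 + 2*s - 12)
Step 2: sum the parallel branches K4, K5 gives (9*s - 8)/(12*s^2 - 13*s + 3)
Step 3: collapse the loop ((K1*K2*K3) forward, (K4+K5) return), which is the overall transfer function T(s) = C(s)/R(s) in lowest terms

Final answer: (-192*s^3 + 976*s^2 - 880*s + 192)/(12*s^5 + 47*s^4 - 38*s^3 - 11*s^2 - 542*s + 476)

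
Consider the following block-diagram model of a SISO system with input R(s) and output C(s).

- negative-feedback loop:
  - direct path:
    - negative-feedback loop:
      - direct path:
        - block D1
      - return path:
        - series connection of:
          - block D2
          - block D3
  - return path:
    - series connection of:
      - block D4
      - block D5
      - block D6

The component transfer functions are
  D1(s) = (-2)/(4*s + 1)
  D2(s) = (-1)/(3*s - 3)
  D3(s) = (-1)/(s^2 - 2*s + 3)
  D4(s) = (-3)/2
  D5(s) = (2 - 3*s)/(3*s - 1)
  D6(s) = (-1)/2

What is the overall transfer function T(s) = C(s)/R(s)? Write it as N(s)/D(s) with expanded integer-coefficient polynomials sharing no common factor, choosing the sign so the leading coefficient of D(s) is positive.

The answer is (-36*s^4 + 120*s^3 - 216*s^2 + 168*s - 36)/(72*s^5 - 195*s^4 + 273*s^3 - 39*s^2 - 195*s + 76).

Reasoning:
Step 1: cascade D2, D3: 1/(3*s^3 - 9*s^2 + 15*s - 9)
Step 2: reduce the feedback loop with forward D1 and return (D2*D3): (-6*s^3 + 18*s^2 - 30*s + 18)/(12*s^4 - 33*s^3 + 51*s^2 - 21*s - 11)
Step 3: series reduction of D4, D5, D6: (6 - 9*s)/(12*s - 4)
Step 4: apply the feedback formula to [D1/(1+D1*(D2*D3))], (D4*D5*D6): this yields T(s), and no further normalization is needed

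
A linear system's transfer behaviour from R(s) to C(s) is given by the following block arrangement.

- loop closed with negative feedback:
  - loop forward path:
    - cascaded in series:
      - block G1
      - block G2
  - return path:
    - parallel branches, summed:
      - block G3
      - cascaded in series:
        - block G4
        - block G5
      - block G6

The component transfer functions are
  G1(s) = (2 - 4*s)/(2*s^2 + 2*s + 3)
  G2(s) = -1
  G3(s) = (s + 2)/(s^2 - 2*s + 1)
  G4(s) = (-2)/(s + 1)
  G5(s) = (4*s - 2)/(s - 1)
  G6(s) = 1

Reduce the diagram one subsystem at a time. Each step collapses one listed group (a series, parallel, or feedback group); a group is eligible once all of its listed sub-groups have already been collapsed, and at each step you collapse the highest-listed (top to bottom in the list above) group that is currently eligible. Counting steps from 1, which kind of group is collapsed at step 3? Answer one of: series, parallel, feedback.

Step 1. combine G1, G2 in series
Step 2. combine G4, G5 in series
Step 3. add G3, (G4*G5), G6 (parallel)
Step 4. collapse the loop ((G1*G2) forward, (G3+(G4*G5)+G6) return)
So the answer for step 3 is parallel.

Hence the answer: parallel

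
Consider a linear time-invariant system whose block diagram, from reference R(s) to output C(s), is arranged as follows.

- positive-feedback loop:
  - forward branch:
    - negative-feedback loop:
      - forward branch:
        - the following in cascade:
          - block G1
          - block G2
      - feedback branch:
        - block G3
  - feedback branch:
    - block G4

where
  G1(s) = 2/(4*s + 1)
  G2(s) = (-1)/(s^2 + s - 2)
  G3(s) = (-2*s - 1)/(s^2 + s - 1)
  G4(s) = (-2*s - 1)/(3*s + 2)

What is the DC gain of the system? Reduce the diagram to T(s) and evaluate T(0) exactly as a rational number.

(1) cascade G1, G2 gives (-2)/(4*s^3 + 5*s^2 - 7*s - 2)
(2) reduce the feedback loop with forward (G1*G2) and return G3 gives (-2*s^2 - 2*s + 2)/(4*s^5 + 9*s^4 - 6*s^3 - 14*s^2 + 9*s + 4)
(3) reduce the feedback loop with forward [(G1*G2)/(1+(G1*G2)*G3)] and return G4 gives (-6*s^3 - 10*s^2 + 2*s + 4)/(12*s^6 + 35*s^5 - 58*s^3 - 7*s^2 + 32*s + 10)
Evaluating the step-3 result (the overall T(s)) at s = 0 gives T(0) = 4/10 = 2/5.

Therefore the answer is 2/5.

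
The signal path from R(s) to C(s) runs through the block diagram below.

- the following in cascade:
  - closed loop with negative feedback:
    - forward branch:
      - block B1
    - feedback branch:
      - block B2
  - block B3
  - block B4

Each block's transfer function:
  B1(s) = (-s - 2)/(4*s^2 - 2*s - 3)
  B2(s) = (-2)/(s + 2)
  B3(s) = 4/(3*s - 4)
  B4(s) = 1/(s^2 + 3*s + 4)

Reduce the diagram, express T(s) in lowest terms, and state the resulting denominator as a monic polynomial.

First reduce the diagram to T(s).

Step 1 - feedback reduction of B1, B2 gives (-s - 2)/(4*s^2 - 2*s - 1)
Step 2 - reduce the series chain [B1/(1+B1*B2)], B3, B4 gives (-4*s - 8)/(12*s^5 + 14*s^4 - 13*s^3 - 69*s^2 + 32*s + 16)
The result of step 2 is T(s) in lowest terms. Its denominator has leading coefficient 12; dividing the denominator through by 12 makes it monic.

Answer: s^5 + 7*s^4/6 - 13*s^3/12 - 23*s^2/4 + 8*s/3 + 4/3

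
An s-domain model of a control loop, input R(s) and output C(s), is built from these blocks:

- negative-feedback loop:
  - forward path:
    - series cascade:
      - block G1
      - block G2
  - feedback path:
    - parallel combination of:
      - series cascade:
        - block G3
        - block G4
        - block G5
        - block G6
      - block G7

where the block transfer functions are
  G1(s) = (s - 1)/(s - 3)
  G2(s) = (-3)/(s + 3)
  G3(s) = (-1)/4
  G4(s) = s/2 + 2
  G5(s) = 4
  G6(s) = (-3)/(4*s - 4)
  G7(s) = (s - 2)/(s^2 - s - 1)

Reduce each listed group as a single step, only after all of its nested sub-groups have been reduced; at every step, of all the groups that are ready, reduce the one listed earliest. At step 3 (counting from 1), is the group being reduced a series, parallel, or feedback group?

(1) combine G1, G2 in series
(2) combine G3, G4, G5, G6 in series
(3) parallel reduction of (G3*G4*G5*G6), G7
(4) apply the feedback formula to (G1*G2), ((G3*G4*G5*G6)+G7)
The group at step 3 is a parallel group.

Final answer: parallel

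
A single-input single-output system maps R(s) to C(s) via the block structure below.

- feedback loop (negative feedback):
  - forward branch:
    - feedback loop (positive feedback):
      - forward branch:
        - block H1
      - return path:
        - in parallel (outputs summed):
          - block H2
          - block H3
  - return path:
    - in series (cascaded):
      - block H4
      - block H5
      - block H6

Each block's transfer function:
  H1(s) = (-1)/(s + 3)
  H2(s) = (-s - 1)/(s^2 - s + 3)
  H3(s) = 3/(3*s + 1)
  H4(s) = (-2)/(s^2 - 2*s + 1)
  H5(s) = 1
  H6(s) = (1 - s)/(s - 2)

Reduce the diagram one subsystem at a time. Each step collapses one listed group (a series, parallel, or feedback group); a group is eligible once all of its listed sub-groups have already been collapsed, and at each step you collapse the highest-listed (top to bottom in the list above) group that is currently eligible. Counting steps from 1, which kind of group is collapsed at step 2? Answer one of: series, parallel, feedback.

The answer is feedback.

Reasoning:
1. sum the parallel branches H2, H3
2. collapse the loop (H1 forward, (H2+H3) return)
3. series reduction of H4, H5, H6
4. apply the feedback formula to [H1/(1-H1*(H2+H3))], (H4*H5*H6)
So the answer for step 2 is feedback.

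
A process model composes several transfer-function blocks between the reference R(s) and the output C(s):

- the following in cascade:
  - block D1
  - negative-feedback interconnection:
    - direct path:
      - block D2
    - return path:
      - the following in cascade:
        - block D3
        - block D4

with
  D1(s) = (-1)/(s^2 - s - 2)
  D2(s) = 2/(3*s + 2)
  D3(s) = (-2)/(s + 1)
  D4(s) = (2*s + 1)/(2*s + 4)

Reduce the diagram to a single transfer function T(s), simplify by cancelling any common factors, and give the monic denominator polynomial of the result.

The answer is s^4 + 5*s^3/3 - 14*s^2/3 - 14*s/3 - 4/3.

Reasoning:
[1] reduce the series chain D3, D4 -> (-2*s - 1)/(s^2 + 3*s + 2)
[2] reduce the feedback loop with forward D2 and return (D3*D4) -> (2*s^2 + 6*s + 4)/(3*s^3 + 11*s^2 + 8*s + 2)
[3] cascade D1, [D2/(1+D2*(D3*D4))] -> (-2*s - 4)/(3*s^4 + 5*s^3 - 14*s^2 - 14*s - 4)
No further cancellation is possible in the step-3 result, so that is T(s). Its denominator becomes monic after dividing by the leading coefficient 3.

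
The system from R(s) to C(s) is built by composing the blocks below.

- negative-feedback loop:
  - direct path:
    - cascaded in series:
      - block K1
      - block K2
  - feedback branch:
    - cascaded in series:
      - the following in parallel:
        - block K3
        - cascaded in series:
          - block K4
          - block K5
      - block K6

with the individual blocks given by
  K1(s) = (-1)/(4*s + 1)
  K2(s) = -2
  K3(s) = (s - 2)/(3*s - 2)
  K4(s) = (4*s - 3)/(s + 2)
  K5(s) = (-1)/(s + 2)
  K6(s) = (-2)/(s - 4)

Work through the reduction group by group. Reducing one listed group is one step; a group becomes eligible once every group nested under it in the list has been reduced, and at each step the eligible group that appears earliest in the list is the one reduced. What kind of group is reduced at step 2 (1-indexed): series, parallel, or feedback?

1. multiply K1, K2 (series)
2. reduce the series chain K4, K5
3. sum the parallel branches K3, (K4*K5)
4. cascade (K3+(K4*K5)), K6
5. apply the feedback formula to (K1*K2), ((K3+(K4*K5))*K6)
So the answer for step 2 is series.

Answer: series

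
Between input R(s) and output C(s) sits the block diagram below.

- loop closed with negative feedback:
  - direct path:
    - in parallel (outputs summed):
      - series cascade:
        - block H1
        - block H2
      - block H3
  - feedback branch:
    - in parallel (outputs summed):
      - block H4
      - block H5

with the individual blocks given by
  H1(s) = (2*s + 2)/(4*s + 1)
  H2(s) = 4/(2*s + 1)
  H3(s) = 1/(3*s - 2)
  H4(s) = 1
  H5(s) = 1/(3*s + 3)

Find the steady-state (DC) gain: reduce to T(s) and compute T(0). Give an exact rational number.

(1) series reduction of H1, H2 -> (8*s + 8)/(8*s^2 + 6*s + 1)
(2) sum the parallel branches (H1*H2), H3 -> (32*s^2 + 14*s - 15)/(24*s^3 + 2*s^2 - 9*s - 2)
(3) reduce the parallel group H4, H5 -> (3*s + 4)/(3*s + 3)
(4) apply the feedback formula to ((H1*H2)+H3), (H4+H5) -> (96*s^3 + 138*s^2 - 3*s - 45)/(72*s^4 + 174*s^3 + 149*s^2 - 22*s - 66)
Evaluating the step-4 result (the overall T(s)) at s = 0 gives T(0) = -45/(-66) = 15/22.

Final answer: 15/22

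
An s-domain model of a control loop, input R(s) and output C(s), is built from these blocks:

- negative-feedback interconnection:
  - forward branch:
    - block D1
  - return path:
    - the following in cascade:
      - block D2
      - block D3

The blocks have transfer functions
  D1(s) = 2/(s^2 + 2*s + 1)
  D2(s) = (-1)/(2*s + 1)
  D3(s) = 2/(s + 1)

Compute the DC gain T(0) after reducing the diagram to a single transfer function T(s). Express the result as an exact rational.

Reducing step by step:

Step 1: multiply D2, D3 (series), giving (-2)/(2*s^2 + 3*s + 1)
Step 2: apply the feedback formula to D1, (D2*D3), giving (4*s^2 + 6*s + 2)/(2*s^4 + 7*s^3 + 9*s^2 + 5*s - 3)
Evaluating the step-2 result (the overall T(s)) at s = 0 gives T(0) = 2/(-3) = -2/3.

Answer: -2/3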